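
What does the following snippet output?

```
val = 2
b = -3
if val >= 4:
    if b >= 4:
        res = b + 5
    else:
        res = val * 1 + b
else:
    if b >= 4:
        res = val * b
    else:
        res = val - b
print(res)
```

val=2, b=-3
val >= 4 is False; b >= 4 is False
→ res = val - b = 5

5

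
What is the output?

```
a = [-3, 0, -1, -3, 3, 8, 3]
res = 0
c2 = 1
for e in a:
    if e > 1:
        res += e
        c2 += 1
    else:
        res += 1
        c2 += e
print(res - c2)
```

21

e=-3: not >1, res = 0+1 = 1; c2=-2
e=0: not >1, res = 1+1 = 2; c2=-2
e=-1: not >1, res = 2+1 = 3; c2=-3
e=-3: not >1, res = 3+1 = 4; c2=-6
e=3: >1, res = 4+3 = 7; c2=-5
e=8: >1, res = 7+8 = 15; c2=-4
e=3: >1, res = 15+3 = 18; c2=-3
res-c2 = 18-(-3) = 21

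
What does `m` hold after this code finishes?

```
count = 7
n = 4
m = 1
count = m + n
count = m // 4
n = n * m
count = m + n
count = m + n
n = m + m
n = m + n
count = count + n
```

1

count = 1+4 = 5
count = 1//4 = 0
n = 4*1 = 4
count = 1+4 = 5
count = 1+4 = 5
n = 1+1 = 2
n = 1+2 = 3
count = 5+3 = 8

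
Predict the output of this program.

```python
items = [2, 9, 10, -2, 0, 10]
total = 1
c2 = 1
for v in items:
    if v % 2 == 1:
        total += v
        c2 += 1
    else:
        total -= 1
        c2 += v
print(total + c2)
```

v=2: not odd, total = 1-1 = 0; c2=3
v=9: odd, total = 0+9 = 9; c2=4
v=10: not odd, total = 9-1 = 8; c2=14
v=-2: not odd, total = 8-1 = 7; c2=12
v=0: not odd, total = 7-1 = 6; c2=12
v=10: not odd, total = 6-1 = 5; c2=22
total+c2 = 5+22 = 27

27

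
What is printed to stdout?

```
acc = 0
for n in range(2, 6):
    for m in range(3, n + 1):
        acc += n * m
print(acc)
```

97

n=3,m=3: acc = 0+9 = 9
n=4,m=3: acc = 9+12 = 21
n=4,m=4: acc = 21+16 = 37
n=5,m=3: acc = 37+15 = 52
n=5,m=4: acc = 52+20 = 72
n=5,m=5: acc = 72+25 = 97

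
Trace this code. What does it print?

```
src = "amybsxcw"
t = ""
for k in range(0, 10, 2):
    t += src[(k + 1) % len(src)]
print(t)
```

k=0: add src[1]='m' → 'm'
k=2: add src[3]='b' → 'mb'
k=4: add src[5]='x' → 'mbx'
k=6: add src[7]='w' → 'mbxw'
k=8: add src[1]='m' → 'mbxwm'

mbxwm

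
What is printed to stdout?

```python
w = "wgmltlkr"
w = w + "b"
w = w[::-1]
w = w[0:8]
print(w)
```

brkltlmg

+ 'b' → 'wgmltlkrb'
reverse → 'brkltlmgw'
slice [0:8] → 'brkltlmg'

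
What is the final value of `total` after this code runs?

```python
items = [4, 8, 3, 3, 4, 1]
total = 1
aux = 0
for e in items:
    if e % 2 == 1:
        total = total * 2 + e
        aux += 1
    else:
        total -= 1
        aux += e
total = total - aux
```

-10

e=4: not odd, total = 1-1 = 0; aux=4
e=8: not odd, total = 0-1 = -1; aux=12
e=3: odd, total = (-1)*2+3 = 1; aux=13
e=3: odd, total = 1*2+3 = 5; aux=14
e=4: not odd, total = 5-1 = 4; aux=18
e=1: odd, total = 4*2+1 = 9; aux=19
total-aux = 9-19 = -10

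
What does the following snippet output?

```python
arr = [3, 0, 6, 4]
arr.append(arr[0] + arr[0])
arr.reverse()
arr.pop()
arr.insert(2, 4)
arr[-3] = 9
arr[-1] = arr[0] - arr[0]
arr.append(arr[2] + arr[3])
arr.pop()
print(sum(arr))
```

25

append arr[0]+arr[0] = 3+3 = 6 → [3, 0, 6, 4, 6]
reverse → [6, 4, 6, 0, 3]
pop() removes 3 → [6, 4, 6, 0]
insert 4 at 2 → [6, 4, 4, 6, 0]
arr[-3] = 9 → [6, 4, 9, 6, 0]
arr[-1] = arr[0]-arr[0] = 6-6 = 0 → [6, 4, 9, 6, 0]
append arr[2]+arr[3] = 9+6 = 15 → [6, 4, 9, 6, 0, 15]
pop() removes 15 → [6, 4, 9, 6, 0]
sum = 25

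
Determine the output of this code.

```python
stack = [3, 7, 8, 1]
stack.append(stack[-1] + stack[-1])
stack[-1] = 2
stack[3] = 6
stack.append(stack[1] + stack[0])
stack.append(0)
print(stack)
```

[3, 7, 8, 6, 2, 10, 0]

append stack[-1]+stack[-1] = 1+1 = 2 → [3, 7, 8, 1, 2]
stack[-1] = 2 → [3, 7, 8, 1, 2]
stack[3] = 6 → [3, 7, 8, 6, 2]
append stack[1]+stack[0] = 7+3 = 10 → [3, 7, 8, 6, 2, 10]
append 0 → [3, 7, 8, 6, 2, 10, 0]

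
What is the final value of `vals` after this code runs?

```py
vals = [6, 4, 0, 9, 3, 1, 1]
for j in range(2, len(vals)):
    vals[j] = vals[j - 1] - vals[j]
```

[6, 4, 4, -5, -8, -9, -10]

j=2: vals[2] = 4-0 = 4 → [6, 4, 4, 9, 3, 1, 1]
j=3: vals[3] = 4-9 = -5 → [6, 4, 4, -5, 3, 1, 1]
j=4: vals[4] = (-5)-3 = -8 → [6, 4, 4, -5, -8, 1, 1]
j=5: vals[5] = (-8)-1 = -9 → [6, 4, 4, -5, -8, -9, 1]
j=6: vals[6] = (-9)-1 = -10 → [6, 4, 4, -5, -8, -9, -10]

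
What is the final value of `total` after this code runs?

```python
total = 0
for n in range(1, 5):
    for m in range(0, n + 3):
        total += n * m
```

155

n=1,m=0: total = 0+0 = 0
n=1,m=1: total = 0+1 = 1
n=1,m=2: total = 1+2 = 3
n=1,m=3: total = 3+3 = 6
n=2,m=0: total = 6+0 = 6
n=2,m=1: total = 6+2 = 8
n=2,m=2: total = 8+4 = 12
n=2,m=3: total = 12+6 = 18
n=2,m=4: total = 18+8 = 26
n=3,m=0: total = 26+0 = 26
n=3,m=1: total = 26+3 = 29
n=3,m=2: total = 29+6 = 35
n=3,m=3: total = 35+9 = 44
n=3,m=4: total = 44+12 = 56
n=3,m=5: total = 56+15 = 71
n=4,m=0: total = 71+0 = 71
n=4,m=1: total = 71+4 = 75
n=4,m=2: total = 75+8 = 83
n=4,m=3: total = 83+12 = 95
n=4,m=4: total = 95+16 = 111
n=4,m=5: total = 111+20 = 131
n=4,m=6: total = 131+24 = 155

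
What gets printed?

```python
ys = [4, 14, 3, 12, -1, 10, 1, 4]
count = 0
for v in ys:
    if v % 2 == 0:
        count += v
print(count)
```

v=4: even, count = 0+4 = 4
v=14: even, count = 4+14 = 18
v=3: not even
v=12: even, count = 18+12 = 30
v=-1: not even
v=10: even, count = 30+10 = 40
v=1: not even
v=4: even, count = 40+4 = 44

44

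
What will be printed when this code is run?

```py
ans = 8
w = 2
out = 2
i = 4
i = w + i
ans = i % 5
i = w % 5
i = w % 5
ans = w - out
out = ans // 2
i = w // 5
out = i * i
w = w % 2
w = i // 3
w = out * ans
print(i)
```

i = 2+4 = 6
ans = 6%5 = 1
i = 2%5 = 2
i = 2%5 = 2
ans = 2-2 = 0
out = 0//2 = 0
i = 2//5 = 0
out = 0*0 = 0
w = 2%2 = 0
w = 0//3 = 0
w = 0*0 = 0

0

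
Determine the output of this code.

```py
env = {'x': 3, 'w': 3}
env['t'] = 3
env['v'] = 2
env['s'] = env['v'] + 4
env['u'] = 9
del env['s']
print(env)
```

env['t'] = 3 → {'x': 3, 'w': 3, 't': 3}
env['v'] = 2 → {'x': 3, 'w': 3, 't': 3, 'v': 2}
env['s'] = env['v']+4 = 6 → {'x': 3, 'w': 3, 't': 3, 'v': 2, 's': 6}
env['u'] = 9 → {'x': 3, 'w': 3, 't': 3, 'v': 2, 's': 6, 'u': 9}
del 's' → {'x': 3, 'w': 3, 't': 3, 'v': 2, 'u': 9}

{'x': 3, 'w': 3, 't': 3, 'v': 2, 'u': 9}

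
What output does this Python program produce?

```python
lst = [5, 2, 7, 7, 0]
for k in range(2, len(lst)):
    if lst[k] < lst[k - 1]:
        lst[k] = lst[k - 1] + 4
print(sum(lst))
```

k=2: 7>=2, unchanged → [5, 2, 7, 7, 0]
k=3: 7>=7, unchanged → [5, 2, 7, 7, 0]
k=4: 0<7, lst[4] = 7+4 = 11 → [5, 2, 7, 7, 11]
sum = 32

32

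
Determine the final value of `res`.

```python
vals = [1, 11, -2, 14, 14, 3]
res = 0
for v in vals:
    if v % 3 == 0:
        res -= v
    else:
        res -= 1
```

v=1: not %3==0, res = 0-1 = -1
v=11: not %3==0, res = (-1)-1 = -2
v=-2: not %3==0, res = (-2)-1 = -3
v=14: not %3==0, res = (-3)-1 = -4
v=14: not %3==0, res = (-4)-1 = -5
v=3: %3==0, res = (-5)-3 = -8

-8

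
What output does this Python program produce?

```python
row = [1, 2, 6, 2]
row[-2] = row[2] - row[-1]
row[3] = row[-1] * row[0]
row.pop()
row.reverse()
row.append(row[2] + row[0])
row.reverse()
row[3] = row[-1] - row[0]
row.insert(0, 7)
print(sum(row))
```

row[-2] = row[2]-row[-1] = 6-2 = 4 → [1, 2, 4, 2]
row[3] = row[-1]*row[0] = 2*1 = 2 → [1, 2, 4, 2]
pop() removes 2 → [1, 2, 4]
reverse → [4, 2, 1]
append row[2]+row[0] = 1+4 = 5 → [4, 2, 1, 5]
reverse → [5, 1, 2, 4]
row[3] = row[-1]-row[0] = 4-5 = -1 → [5, 1, 2, -1]
insert 7 at 0 → [7, 5, 1, 2, -1]
sum = 14

14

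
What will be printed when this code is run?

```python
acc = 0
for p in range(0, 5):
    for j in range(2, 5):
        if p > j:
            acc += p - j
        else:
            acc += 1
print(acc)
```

16

p=0,j=2: not 0>2, acc = 0+1 = 1
p=0,j=3: not 0>3, acc = 1+1 = 2
p=0,j=4: not 0>4, acc = 2+1 = 3
p=1,j=2: not 1>2, acc = 3+1 = 4
p=1,j=3: not 1>3, acc = 4+1 = 5
p=1,j=4: not 1>4, acc = 5+1 = 6
p=2,j=2: not 2>2, acc = 6+1 = 7
p=2,j=3: not 2>3, acc = 7+1 = 8
p=2,j=4: not 2>4, acc = 8+1 = 9
p=3,j=2: 3>2, acc = 9+1 = 10
p=3,j=3: not 3>3, acc = 10+1 = 11
p=3,j=4: not 3>4, acc = 11+1 = 12
p=4,j=2: 4>2, acc = 12+2 = 14
p=4,j=3: 4>3, acc = 14+1 = 15
p=4,j=4: not 4>4, acc = 15+1 = 16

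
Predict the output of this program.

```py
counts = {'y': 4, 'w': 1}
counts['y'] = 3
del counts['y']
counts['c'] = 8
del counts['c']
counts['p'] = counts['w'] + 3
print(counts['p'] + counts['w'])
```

5

counts['y'] = 3 → {'y': 3, 'w': 1}
del 'y' → {'w': 1}
counts['c'] = 8 → {'w': 1, 'c': 8}
del 'c' → {'w': 1}
counts['p'] = counts['w']+3 = 4 → {'w': 1, 'p': 4}
counts['p']+counts['w'] = 4+1 = 5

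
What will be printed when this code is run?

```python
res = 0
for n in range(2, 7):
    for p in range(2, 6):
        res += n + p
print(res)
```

150

n=2,p=2: res = 0+4 = 4
n=2,p=3: res = 4+5 = 9
n=2,p=4: res = 9+6 = 15
n=2,p=5: res = 15+7 = 22
n=3,p=2: res = 22+5 = 27
n=3,p=3: res = 27+6 = 33
n=3,p=4: res = 33+7 = 40
n=3,p=5: res = 40+8 = 48
n=4,p=2: res = 48+6 = 54
n=4,p=3: res = 54+7 = 61
n=4,p=4: res = 61+8 = 69
n=4,p=5: res = 69+9 = 78
n=5,p=2: res = 78+7 = 85
n=5,p=3: res = 85+8 = 93
n=5,p=4: res = 93+9 = 102
n=5,p=5: res = 102+10 = 112
n=6,p=2: res = 112+8 = 120
n=6,p=3: res = 120+9 = 129
n=6,p=4: res = 129+10 = 139
n=6,p=5: res = 139+11 = 150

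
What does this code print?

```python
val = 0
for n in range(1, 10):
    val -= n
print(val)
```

n=1: val = 0-1 = -1
n=2: val = (-1)-2 = -3
n=3: val = (-3)-3 = -6
n=4: val = (-6)-4 = -10
n=5: val = (-10)-5 = -15
n=6: val = (-15)-6 = -21
n=7: val = (-21)-7 = -28
n=8: val = (-28)-8 = -36
n=9: val = (-36)-9 = -45

-45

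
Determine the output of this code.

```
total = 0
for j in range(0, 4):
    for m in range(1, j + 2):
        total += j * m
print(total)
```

j=0,m=1: total = 0+0 = 0
j=1,m=1: total = 0+1 = 1
j=1,m=2: total = 1+2 = 3
j=2,m=1: total = 3+2 = 5
j=2,m=2: total = 5+4 = 9
j=2,m=3: total = 9+6 = 15
j=3,m=1: total = 15+3 = 18
j=3,m=2: total = 18+6 = 24
j=3,m=3: total = 24+9 = 33
j=3,m=4: total = 33+12 = 45

45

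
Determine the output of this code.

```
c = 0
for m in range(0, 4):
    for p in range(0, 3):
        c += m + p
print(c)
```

30

m=0,p=0: c = 0+0 = 0
m=0,p=1: c = 0+1 = 1
m=0,p=2: c = 1+2 = 3
m=1,p=0: c = 3+1 = 4
m=1,p=1: c = 4+2 = 6
m=1,p=2: c = 6+3 = 9
m=2,p=0: c = 9+2 = 11
m=2,p=1: c = 11+3 = 14
m=2,p=2: c = 14+4 = 18
m=3,p=0: c = 18+3 = 21
m=3,p=1: c = 21+4 = 25
m=3,p=2: c = 25+5 = 30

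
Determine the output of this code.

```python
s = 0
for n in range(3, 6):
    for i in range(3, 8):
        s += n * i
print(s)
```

300

n=3,i=3: s = 0+9 = 9
n=3,i=4: s = 9+12 = 21
n=3,i=5: s = 21+15 = 36
n=3,i=6: s = 36+18 = 54
n=3,i=7: s = 54+21 = 75
n=4,i=3: s = 75+12 = 87
n=4,i=4: s = 87+16 = 103
n=4,i=5: s = 103+20 = 123
n=4,i=6: s = 123+24 = 147
n=4,i=7: s = 147+28 = 175
n=5,i=3: s = 175+15 = 190
n=5,i=4: s = 190+20 = 210
n=5,i=5: s = 210+25 = 235
n=5,i=6: s = 235+30 = 265
n=5,i=7: s = 265+35 = 300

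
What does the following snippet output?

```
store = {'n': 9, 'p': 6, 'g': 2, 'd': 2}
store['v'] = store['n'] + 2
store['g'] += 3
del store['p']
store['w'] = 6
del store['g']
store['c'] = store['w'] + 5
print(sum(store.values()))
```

store['v'] = store['n']+2 = 11 → {'n': 9, 'p': 6, 'g': 2, 'd': 2, 'v': 11}
store['g'] = 2+3 = 5 → {'n': 9, 'p': 6, 'g': 5, 'd': 2, 'v': 11}
del 'p' → {'n': 9, 'g': 5, 'd': 2, 'v': 11}
store['w'] = 6 → {'n': 9, 'g': 5, 'd': 2, 'v': 11, 'w': 6}
del 'g' → {'n': 9, 'd': 2, 'v': 11, 'w': 6}
store['c'] = store['w']+5 = 11 → {'n': 9, 'd': 2, 'v': 11, 'w': 6, 'c': 11}
sum of values = 39

39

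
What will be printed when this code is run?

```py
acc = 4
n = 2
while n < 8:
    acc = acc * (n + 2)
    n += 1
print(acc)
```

n=2: acc = 4*4 = 16
n=3: acc = 16*5 = 80
n=4: acc = 80*6 = 480
n=5: acc = 480*7 = 3360
n=6: acc = 3360*8 = 26880
n=7: acc = 26880*9 = 241920

241920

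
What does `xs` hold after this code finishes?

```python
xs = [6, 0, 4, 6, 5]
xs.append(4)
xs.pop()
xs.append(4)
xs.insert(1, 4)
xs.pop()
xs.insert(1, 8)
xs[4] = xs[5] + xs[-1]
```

append 4 → [6, 0, 4, 6, 5, 4]
pop() removes 4 → [6, 0, 4, 6, 5]
append 4 → [6, 0, 4, 6, 5, 4]
insert 4 at 1 → [6, 4, 0, 4, 6, 5, 4]
pop() removes 4 → [6, 4, 0, 4, 6, 5]
insert 8 at 1 → [6, 8, 4, 0, 4, 6, 5]
xs[4] = xs[5]+xs[-1] = 6+5 = 11 → [6, 8, 4, 0, 11, 6, 5]

[6, 8, 4, 0, 11, 6, 5]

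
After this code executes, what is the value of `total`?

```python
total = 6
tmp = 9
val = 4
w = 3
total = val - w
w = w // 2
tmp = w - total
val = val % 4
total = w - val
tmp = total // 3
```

1

total = 4-3 = 1
w = 3//2 = 1
tmp = 1-1 = 0
val = 4%4 = 0
total = 1-0 = 1
tmp = 1//3 = 0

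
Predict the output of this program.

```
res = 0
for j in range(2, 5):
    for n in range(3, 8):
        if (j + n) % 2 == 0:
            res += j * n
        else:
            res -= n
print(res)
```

65

j=2,n=3: odd sum, res = 0-3 = -3
j=2,n=4: even sum, res = (-3)+8 = 5
j=2,n=5: odd sum, res = 5-5 = 0
j=2,n=6: even sum, res = 0+12 = 12
j=2,n=7: odd sum, res = 12-7 = 5
j=3,n=3: even sum, res = 5+9 = 14
j=3,n=4: odd sum, res = 14-4 = 10
j=3,n=5: even sum, res = 10+15 = 25
j=3,n=6: odd sum, res = 25-6 = 19
j=3,n=7: even sum, res = 19+21 = 40
j=4,n=3: odd sum, res = 40-3 = 37
j=4,n=4: even sum, res = 37+16 = 53
j=4,n=5: odd sum, res = 53-5 = 48
j=4,n=6: even sum, res = 48+24 = 72
j=4,n=7: odd sum, res = 72-7 = 65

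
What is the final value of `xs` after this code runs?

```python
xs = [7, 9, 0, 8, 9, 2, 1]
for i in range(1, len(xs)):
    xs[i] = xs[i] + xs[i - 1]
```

[7, 16, 16, 24, 33, 35, 36]

i=1: xs[1] = 9+7 = 16 → [7, 16, 0, 8, 9, 2, 1]
i=2: xs[2] = 0+16 = 16 → [7, 16, 16, 8, 9, 2, 1]
i=3: xs[3] = 8+16 = 24 → [7, 16, 16, 24, 9, 2, 1]
i=4: xs[4] = 9+24 = 33 → [7, 16, 16, 24, 33, 2, 1]
i=5: xs[5] = 2+33 = 35 → [7, 16, 16, 24, 33, 35, 1]
i=6: xs[6] = 1+35 = 36 → [7, 16, 16, 24, 33, 35, 36]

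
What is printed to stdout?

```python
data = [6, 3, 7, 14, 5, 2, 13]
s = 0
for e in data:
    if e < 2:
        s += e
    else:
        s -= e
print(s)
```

-50

e=6: not <2, s = 0-6 = -6
e=3: not <2, s = (-6)-3 = -9
e=7: not <2, s = (-9)-7 = -16
e=14: not <2, s = (-16)-14 = -30
e=5: not <2, s = (-30)-5 = -35
e=2: not <2, s = (-35)-2 = -37
e=13: not <2, s = (-37)-13 = -50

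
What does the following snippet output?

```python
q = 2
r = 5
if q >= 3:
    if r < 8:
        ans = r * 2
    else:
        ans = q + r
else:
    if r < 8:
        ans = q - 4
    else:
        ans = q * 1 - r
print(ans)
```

-2

q=2, r=5
q >= 3 is False; r < 8 is True
→ ans = q - 4 = -2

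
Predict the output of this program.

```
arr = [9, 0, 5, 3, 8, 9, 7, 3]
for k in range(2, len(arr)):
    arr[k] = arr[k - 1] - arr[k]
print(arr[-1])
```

-35

k=2: arr[2] = 0-5 = -5 → [9, 0, -5, 3, 8, 9, 7, 3]
k=3: arr[3] = (-5)-3 = -8 → [9, 0, -5, -8, 8, 9, 7, 3]
k=4: arr[4] = (-8)-8 = -16 → [9, 0, -5, -8, -16, 9, 7, 3]
k=5: arr[5] = (-16)-9 = -25 → [9, 0, -5, -8, -16, -25, 7, 3]
k=6: arr[6] = (-25)-7 = -32 → [9, 0, -5, -8, -16, -25, -32, 3]
k=7: arr[7] = (-32)-3 = -35 → [9, 0, -5, -8, -16, -25, -32, -35]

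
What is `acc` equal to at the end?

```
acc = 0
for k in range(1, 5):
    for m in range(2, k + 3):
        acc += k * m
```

k=1,m=2: acc = 0+2 = 2
k=1,m=3: acc = 2+3 = 5
k=2,m=2: acc = 5+4 = 9
k=2,m=3: acc = 9+6 = 15
k=2,m=4: acc = 15+8 = 23
k=3,m=2: acc = 23+6 = 29
k=3,m=3: acc = 29+9 = 38
k=3,m=4: acc = 38+12 = 50
k=3,m=5: acc = 50+15 = 65
k=4,m=2: acc = 65+8 = 73
k=4,m=3: acc = 73+12 = 85
k=4,m=4: acc = 85+16 = 101
k=4,m=5: acc = 101+20 = 121
k=4,m=6: acc = 121+24 = 145

145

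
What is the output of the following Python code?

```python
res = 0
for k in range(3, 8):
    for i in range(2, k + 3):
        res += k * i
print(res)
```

775

k=3,i=2: res = 0+6 = 6
k=3,i=3: res = 6+9 = 15
k=3,i=4: res = 15+12 = 27
k=3,i=5: res = 27+15 = 42
k=4,i=2: res = 42+8 = 50
k=4,i=3: res = 50+12 = 62
k=4,i=4: res = 62+16 = 78
k=4,i=5: res = 78+20 = 98
k=4,i=6: res = 98+24 = 122
k=5,i=2: res = 122+10 = 132
k=5,i=3: res = 132+15 = 147
k=5,i=4: res = 147+20 = 167
k=5,i=5: res = 167+25 = 192
k=5,i=6: res = 192+30 = 222
k=5,i=7: res = 222+35 = 257
k=6,i=2: res = 257+12 = 269
k=6,i=3: res = 269+18 = 287
k=6,i=4: res = 287+24 = 311
k=6,i=5: res = 311+30 = 341
k=6,i=6: res = 341+36 = 377
k=6,i=7: res = 377+42 = 419
k=6,i=8: res = 419+48 = 467
k=7,i=2: res = 467+14 = 481
k=7,i=3: res = 481+21 = 502
k=7,i=4: res = 502+28 = 530
k=7,i=5: res = 530+35 = 565
k=7,i=6: res = 565+42 = 607
k=7,i=7: res = 607+49 = 656
k=7,i=8: res = 656+56 = 712
k=7,i=9: res = 712+63 = 775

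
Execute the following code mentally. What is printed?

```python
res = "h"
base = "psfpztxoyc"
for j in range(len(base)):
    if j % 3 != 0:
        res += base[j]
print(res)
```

hsfztoy

j=0: skip
j=1: add 's' → 'hs'
j=2: add 'f' → 'hsf'
j=3: skip
j=4: add 'z' → 'hsfz'
j=5: add 't' → 'hsfzt'
j=6: skip
j=7: add 'o' → 'hsfzto'
j=8: add 'y' → 'hsfztoy'
j=9: skip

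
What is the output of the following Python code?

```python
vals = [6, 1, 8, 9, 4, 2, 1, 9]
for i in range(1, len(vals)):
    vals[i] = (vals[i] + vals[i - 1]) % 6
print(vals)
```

i=1: vals[1] = (1+6)%6 = 1 → [6, 1, 8, 9, 4, 2, 1, 9]
i=2: vals[2] = (8+1)%6 = 3 → [6, 1, 3, 9, 4, 2, 1, 9]
i=3: vals[3] = (9+3)%6 = 0 → [6, 1, 3, 0, 4, 2, 1, 9]
i=4: vals[4] = (4+0)%6 = 4 → [6, 1, 3, 0, 4, 2, 1, 9]
i=5: vals[5] = (2+4)%6 = 0 → [6, 1, 3, 0, 4, 0, 1, 9]
i=6: vals[6] = (1+0)%6 = 1 → [6, 1, 3, 0, 4, 0, 1, 9]
i=7: vals[7] = (9+1)%6 = 4 → [6, 1, 3, 0, 4, 0, 1, 4]

[6, 1, 3, 0, 4, 0, 1, 4]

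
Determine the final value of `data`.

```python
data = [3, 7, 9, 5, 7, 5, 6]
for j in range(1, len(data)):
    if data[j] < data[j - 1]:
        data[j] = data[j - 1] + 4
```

[3, 7, 9, 13, 17, 21, 25]

j=1: 7>=3, unchanged → [3, 7, 9, 5, 7, 5, 6]
j=2: 9>=7, unchanged → [3, 7, 9, 5, 7, 5, 6]
j=3: 5<9, data[3] = 9+4 = 13 → [3, 7, 9, 13, 7, 5, 6]
j=4: 7<13, data[4] = 13+4 = 17 → [3, 7, 9, 13, 17, 5, 6]
j=5: 5<17, data[5] = 17+4 = 21 → [3, 7, 9, 13, 17, 21, 6]
j=6: 6<21, data[6] = 21+4 = 25 → [3, 7, 9, 13, 17, 21, 25]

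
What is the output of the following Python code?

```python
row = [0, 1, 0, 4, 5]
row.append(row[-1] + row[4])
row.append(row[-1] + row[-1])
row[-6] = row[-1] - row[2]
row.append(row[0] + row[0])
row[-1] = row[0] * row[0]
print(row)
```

[0, 20, 0, 4, 5, 10, 20, 0]

append row[-1]+row[4] = 5+5 = 10 → [0, 1, 0, 4, 5, 10]
append row[-1]+row[-1] = 10+10 = 20 → [0, 1, 0, 4, 5, 10, 20]
row[-6] = row[-1]-row[2] = 20-0 = 20 → [0, 20, 0, 4, 5, 10, 20]
append row[0]+row[0] = 0+0 = 0 → [0, 20, 0, 4, 5, 10, 20, 0]
row[-1] = row[0]*row[0] = 0*0 = 0 → [0, 20, 0, 4, 5, 10, 20, 0]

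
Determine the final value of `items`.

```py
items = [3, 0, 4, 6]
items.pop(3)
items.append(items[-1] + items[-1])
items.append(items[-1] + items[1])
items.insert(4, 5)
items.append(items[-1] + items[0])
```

[3, 0, 4, 8, 5, 8, 11]

pop(3) removes 6 → [3, 0, 4]
append items[-1]+items[-1] = 4+4 = 8 → [3, 0, 4, 8]
append items[-1]+items[1] = 8+0 = 8 → [3, 0, 4, 8, 8]
insert 5 at 4 → [3, 0, 4, 8, 5, 8]
append items[-1]+items[0] = 8+3 = 11 → [3, 0, 4, 8, 5, 8, 11]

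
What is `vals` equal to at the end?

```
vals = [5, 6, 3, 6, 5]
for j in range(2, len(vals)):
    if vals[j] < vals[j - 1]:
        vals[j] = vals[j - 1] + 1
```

[5, 6, 7, 8, 9]

j=2: 3<6, vals[2] = 6+1 = 7 → [5, 6, 7, 6, 5]
j=3: 6<7, vals[3] = 7+1 = 8 → [5, 6, 7, 8, 5]
j=4: 5<8, vals[4] = 8+1 = 9 → [5, 6, 7, 8, 9]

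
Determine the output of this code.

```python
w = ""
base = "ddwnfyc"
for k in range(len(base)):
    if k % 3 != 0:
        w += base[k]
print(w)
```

dwfy

k=0: skip
k=1: add 'd' → 'd'
k=2: add 'w' → 'dw'
k=3: skip
k=4: add 'f' → 'dwf'
k=5: add 'y' → 'dwfy'
k=6: skip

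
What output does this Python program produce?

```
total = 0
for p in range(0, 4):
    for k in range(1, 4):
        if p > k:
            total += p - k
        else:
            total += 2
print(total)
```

p=0,k=1: not 0>1, total = 0+2 = 2
p=0,k=2: not 0>2, total = 2+2 = 4
p=0,k=3: not 0>3, total = 4+2 = 6
p=1,k=1: not 1>1, total = 6+2 = 8
p=1,k=2: not 1>2, total = 8+2 = 10
p=1,k=3: not 1>3, total = 10+2 = 12
p=2,k=1: 2>1, total = 12+1 = 13
p=2,k=2: not 2>2, total = 13+2 = 15
p=2,k=3: not 2>3, total = 15+2 = 17
p=3,k=1: 3>1, total = 17+2 = 19
p=3,k=2: 3>2, total = 19+1 = 20
p=3,k=3: not 3>3, total = 20+2 = 22

22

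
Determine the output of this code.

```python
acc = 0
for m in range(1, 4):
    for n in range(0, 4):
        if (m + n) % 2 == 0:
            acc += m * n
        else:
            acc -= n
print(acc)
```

m=1,n=0: odd sum, acc = 0-0 = 0
m=1,n=1: even sum, acc = 0+1 = 1
m=1,n=2: odd sum, acc = 1-2 = -1
m=1,n=3: even sum, acc = (-1)+3 = 2
m=2,n=0: even sum, acc = 2+0 = 2
m=2,n=1: odd sum, acc = 2-1 = 1
m=2,n=2: even sum, acc = 1+4 = 5
m=2,n=3: odd sum, acc = 5-3 = 2
m=3,n=0: odd sum, acc = 2-0 = 2
m=3,n=1: even sum, acc = 2+3 = 5
m=3,n=2: odd sum, acc = 5-2 = 3
m=3,n=3: even sum, acc = 3+9 = 12

12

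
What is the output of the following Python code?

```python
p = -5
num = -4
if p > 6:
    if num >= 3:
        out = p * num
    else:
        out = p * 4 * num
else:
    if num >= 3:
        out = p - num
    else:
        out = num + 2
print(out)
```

p=-5, num=-4
p > 6 is False; num >= 3 is False
→ out = num + 2 = -2

-2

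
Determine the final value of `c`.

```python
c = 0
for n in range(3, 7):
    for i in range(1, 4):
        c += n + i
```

n=3,i=1: c = 0+4 = 4
n=3,i=2: c = 4+5 = 9
n=3,i=3: c = 9+6 = 15
n=4,i=1: c = 15+5 = 20
n=4,i=2: c = 20+6 = 26
n=4,i=3: c = 26+7 = 33
n=5,i=1: c = 33+6 = 39
n=5,i=2: c = 39+7 = 46
n=5,i=3: c = 46+8 = 54
n=6,i=1: c = 54+7 = 61
n=6,i=2: c = 61+8 = 69
n=6,i=3: c = 69+9 = 78

78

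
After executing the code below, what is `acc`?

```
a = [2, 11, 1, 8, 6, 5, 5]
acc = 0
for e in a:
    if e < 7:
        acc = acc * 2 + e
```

79

e=2: <7, acc = 0*2+2 = 2
e=11: not <7
e=1: <7, acc = 2*2+1 = 5
e=8: not <7
e=6: <7, acc = 5*2+6 = 16
e=5: <7, acc = 16*2+5 = 37
e=5: <7, acc = 37*2+5 = 79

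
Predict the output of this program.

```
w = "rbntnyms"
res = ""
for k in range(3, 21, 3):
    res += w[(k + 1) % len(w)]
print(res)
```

nsnyrt

k=3: add w[4]='n' → 'n'
k=6: add w[7]='s' → 'ns'
k=9: add w[2]='n' → 'nsn'
k=12: add w[5]='y' → 'nsny'
k=15: add w[0]='r' → 'nsnyr'
k=18: add w[3]='t' → 'nsnyrt'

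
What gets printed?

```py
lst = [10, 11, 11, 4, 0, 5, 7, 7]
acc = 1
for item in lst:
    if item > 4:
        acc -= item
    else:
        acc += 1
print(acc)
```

item=10: >4, acc = 1-10 = -9
item=11: >4, acc = (-9)-11 = -20
item=11: >4, acc = (-20)-11 = -31
item=4: not >4, acc = (-31)+1 = -30
item=0: not >4, acc = (-30)+1 = -29
item=5: >4, acc = (-29)-5 = -34
item=7: >4, acc = (-34)-7 = -41
item=7: >4, acc = (-41)-7 = -48

-48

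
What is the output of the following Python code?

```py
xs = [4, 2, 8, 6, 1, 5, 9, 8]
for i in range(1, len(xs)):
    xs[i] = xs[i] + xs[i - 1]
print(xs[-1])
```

i=1: xs[1] = 2+4 = 6 → [4, 6, 8, 6, 1, 5, 9, 8]
i=2: xs[2] = 8+6 = 14 → [4, 6, 14, 6, 1, 5, 9, 8]
i=3: xs[3] = 6+14 = 20 → [4, 6, 14, 20, 1, 5, 9, 8]
i=4: xs[4] = 1+20 = 21 → [4, 6, 14, 20, 21, 5, 9, 8]
i=5: xs[5] = 5+21 = 26 → [4, 6, 14, 20, 21, 26, 9, 8]
i=6: xs[6] = 9+26 = 35 → [4, 6, 14, 20, 21, 26, 35, 8]
i=7: xs[7] = 8+35 = 43 → [4, 6, 14, 20, 21, 26, 35, 43]

43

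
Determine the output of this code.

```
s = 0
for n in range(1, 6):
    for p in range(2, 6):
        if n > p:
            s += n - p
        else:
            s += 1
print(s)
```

24

n=1,p=2: not 1>2, s = 0+1 = 1
n=1,p=3: not 1>3, s = 1+1 = 2
n=1,p=4: not 1>4, s = 2+1 = 3
n=1,p=5: not 1>5, s = 3+1 = 4
n=2,p=2: not 2>2, s = 4+1 = 5
n=2,p=3: not 2>3, s = 5+1 = 6
n=2,p=4: not 2>4, s = 6+1 = 7
n=2,p=5: not 2>5, s = 7+1 = 8
n=3,p=2: 3>2, s = 8+1 = 9
n=3,p=3: not 3>3, s = 9+1 = 10
n=3,p=4: not 3>4, s = 10+1 = 11
n=3,p=5: not 3>5, s = 11+1 = 12
n=4,p=2: 4>2, s = 12+2 = 14
n=4,p=3: 4>3, s = 14+1 = 15
n=4,p=4: not 4>4, s = 15+1 = 16
n=4,p=5: not 4>5, s = 16+1 = 17
n=5,p=2: 5>2, s = 17+3 = 20
n=5,p=3: 5>3, s = 20+2 = 22
n=5,p=4: 5>4, s = 22+1 = 23
n=5,p=5: not 5>5, s = 23+1 = 24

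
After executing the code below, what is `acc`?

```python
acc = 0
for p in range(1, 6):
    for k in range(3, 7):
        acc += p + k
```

p=1,k=3: acc = 0+4 = 4
p=1,k=4: acc = 4+5 = 9
p=1,k=5: acc = 9+6 = 15
p=1,k=6: acc = 15+7 = 22
p=2,k=3: acc = 22+5 = 27
p=2,k=4: acc = 27+6 = 33
p=2,k=5: acc = 33+7 = 40
p=2,k=6: acc = 40+8 = 48
p=3,k=3: acc = 48+6 = 54
p=3,k=4: acc = 54+7 = 61
p=3,k=5: acc = 61+8 = 69
p=3,k=6: acc = 69+9 = 78
p=4,k=3: acc = 78+7 = 85
p=4,k=4: acc = 85+8 = 93
p=4,k=5: acc = 93+9 = 102
p=4,k=6: acc = 102+10 = 112
p=5,k=3: acc = 112+8 = 120
p=5,k=4: acc = 120+9 = 129
p=5,k=5: acc = 129+10 = 139
p=5,k=6: acc = 139+11 = 150

150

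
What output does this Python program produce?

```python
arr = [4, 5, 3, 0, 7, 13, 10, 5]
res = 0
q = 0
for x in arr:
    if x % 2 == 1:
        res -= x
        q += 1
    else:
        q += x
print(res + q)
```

x=4: not odd; q=4
x=5: odd, res = 0-5 = -5; q=5
x=3: odd, res = (-5)-3 = -8; q=6
x=0: not odd; q=6
x=7: odd, res = (-8)-7 = -15; q=7
x=13: odd, res = (-15)-13 = -28; q=8
x=10: not odd; q=18
x=5: odd, res = (-28)-5 = -33; q=19
res+q = (-33)+19 = -14

-14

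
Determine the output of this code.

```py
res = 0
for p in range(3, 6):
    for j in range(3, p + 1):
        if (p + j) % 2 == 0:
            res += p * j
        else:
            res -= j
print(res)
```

58

p=3,j=3: even sum, res = 0+9 = 9
p=4,j=3: odd sum, res = 9-3 = 6
p=4,j=4: even sum, res = 6+16 = 22
p=5,j=3: even sum, res = 22+15 = 37
p=5,j=4: odd sum, res = 37-4 = 33
p=5,j=5: even sum, res = 33+25 = 58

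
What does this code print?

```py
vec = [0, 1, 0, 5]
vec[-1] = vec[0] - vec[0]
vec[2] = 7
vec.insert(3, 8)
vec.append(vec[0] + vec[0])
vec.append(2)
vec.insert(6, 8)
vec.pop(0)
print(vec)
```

[1, 7, 8, 0, 0, 8, 2]

vec[-1] = vec[0]-vec[0] = 0-0 = 0 → [0, 1, 0, 0]
vec[2] = 7 → [0, 1, 7, 0]
insert 8 at 3 → [0, 1, 7, 8, 0]
append vec[0]+vec[0] = 0+0 = 0 → [0, 1, 7, 8, 0, 0]
append 2 → [0, 1, 7, 8, 0, 0, 2]
insert 8 at 6 → [0, 1, 7, 8, 0, 0, 8, 2]
pop(0) removes 0 → [1, 7, 8, 0, 0, 8, 2]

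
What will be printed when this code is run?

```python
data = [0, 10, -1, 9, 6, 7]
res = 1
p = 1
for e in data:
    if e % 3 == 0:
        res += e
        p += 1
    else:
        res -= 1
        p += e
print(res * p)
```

260

e=0: %3==0, res = 1+0 = 1; p=2
e=10: not %3==0, res = 1-1 = 0; p=12
e=-1: not %3==0, res = 0-1 = -1; p=11
e=9: %3==0, res = (-1)+9 = 8; p=12
e=6: %3==0, res = 8+6 = 14; p=13
e=7: not %3==0, res = 14-1 = 13; p=20
res*p = 13*20 = 260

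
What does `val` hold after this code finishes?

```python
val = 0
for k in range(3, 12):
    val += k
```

63

k=3: val = 0+3 = 3
k=4: val = 3+4 = 7
k=5: val = 7+5 = 12
k=6: val = 12+6 = 18
k=7: val = 18+7 = 25
k=8: val = 25+8 = 33
k=9: val = 33+9 = 42
k=10: val = 42+10 = 52
k=11: val = 52+11 = 63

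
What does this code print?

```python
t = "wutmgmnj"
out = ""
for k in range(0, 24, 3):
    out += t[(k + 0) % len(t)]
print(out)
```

k=0: add t[0]='w' → 'w'
k=3: add t[3]='m' → 'wm'
k=6: add t[6]='n' → 'wmn'
k=9: add t[1]='u' → 'wmnu'
k=12: add t[4]='g' → 'wmnug'
k=15: add t[7]='j' → 'wmnugj'
k=18: add t[2]='t' → 'wmnugjt'
k=21: add t[5]='m' → 'wmnugjtm'

wmnugjtm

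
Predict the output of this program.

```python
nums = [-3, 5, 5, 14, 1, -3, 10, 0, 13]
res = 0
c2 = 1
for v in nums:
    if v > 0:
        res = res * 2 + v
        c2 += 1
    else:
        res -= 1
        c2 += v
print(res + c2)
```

320

v=-3: not >0, res = 0-1 = -1; c2=-2
v=5: >0, res = (-1)*2+5 = 3; c2=-1
v=5: >0, res = 3*2+5 = 11; c2=0
v=14: >0, res = 11*2+14 = 36; c2=1
v=1: >0, res = 36*2+1 = 73; c2=2
v=-3: not >0, res = 73-1 = 72; c2=-1
v=10: >0, res = 72*2+10 = 154; c2=0
v=0: not >0, res = 154-1 = 153; c2=0
v=13: >0, res = 153*2+13 = 319; c2=1
res+c2 = 319+1 = 320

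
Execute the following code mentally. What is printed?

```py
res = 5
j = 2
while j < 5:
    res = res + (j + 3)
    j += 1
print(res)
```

23

j=2: res = 5+5 = 10
j=3: res = 10+6 = 16
j=4: res = 16+7 = 23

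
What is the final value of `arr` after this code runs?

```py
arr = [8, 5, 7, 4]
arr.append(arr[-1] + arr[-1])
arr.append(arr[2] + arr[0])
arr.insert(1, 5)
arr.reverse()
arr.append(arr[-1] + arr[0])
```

append arr[-1]+arr[-1] = 4+4 = 8 → [8, 5, 7, 4, 8]
append arr[2]+arr[0] = 7+8 = 15 → [8, 5, 7, 4, 8, 15]
insert 5 at 1 → [8, 5, 5, 7, 4, 8, 15]
reverse → [15, 8, 4, 7, 5, 5, 8]
append arr[-1]+arr[0] = 8+15 = 23 → [15, 8, 4, 7, 5, 5, 8, 23]

[15, 8, 4, 7, 5, 5, 8, 23]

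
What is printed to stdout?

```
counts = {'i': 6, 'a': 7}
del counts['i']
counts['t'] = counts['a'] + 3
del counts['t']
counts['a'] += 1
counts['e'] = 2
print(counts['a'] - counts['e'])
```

6

del 'i' → {'a': 7}
counts['t'] = counts['a']+3 = 10 → {'a': 7, 't': 10}
del 't' → {'a': 7}
counts['a'] = 7+1 = 8 → {'a': 8}
counts['e'] = 2 → {'a': 8, 'e': 2}
counts['a']-counts['e'] = 8-2 = 6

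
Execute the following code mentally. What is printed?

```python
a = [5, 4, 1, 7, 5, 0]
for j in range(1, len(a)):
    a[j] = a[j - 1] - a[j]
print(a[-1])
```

-12

j=1: a[1] = 5-4 = 1 → [5, 1, 1, 7, 5, 0]
j=2: a[2] = 1-1 = 0 → [5, 1, 0, 7, 5, 0]
j=3: a[3] = 0-7 = -7 → [5, 1, 0, -7, 5, 0]
j=4: a[4] = (-7)-5 = -12 → [5, 1, 0, -7, -12, 0]
j=5: a[5] = (-12)-0 = -12 → [5, 1, 0, -7, -12, -12]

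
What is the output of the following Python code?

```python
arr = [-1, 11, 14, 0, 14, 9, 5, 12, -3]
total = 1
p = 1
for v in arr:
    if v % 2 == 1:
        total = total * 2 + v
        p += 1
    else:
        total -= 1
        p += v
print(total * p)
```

5566

v=-1: odd, total = 1*2+(-1) = 1; p=2
v=11: odd, total = 1*2+11 = 13; p=3
v=14: not odd, total = 13-1 = 12; p=17
v=0: not odd, total = 12-1 = 11; p=17
v=14: not odd, total = 11-1 = 10; p=31
v=9: odd, total = 10*2+9 = 29; p=32
v=5: odd, total = 29*2+5 = 63; p=33
v=12: not odd, total = 63-1 = 62; p=45
v=-3: odd, total = 62*2+(-3) = 121; p=46
total*p = 121*46 = 5566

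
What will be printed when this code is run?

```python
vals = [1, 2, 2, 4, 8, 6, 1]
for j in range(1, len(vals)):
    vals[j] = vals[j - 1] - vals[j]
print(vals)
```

[1, -1, -3, -7, -15, -21, -22]

j=1: vals[1] = 1-2 = -1 → [1, -1, 2, 4, 8, 6, 1]
j=2: vals[2] = (-1)-2 = -3 → [1, -1, -3, 4, 8, 6, 1]
j=3: vals[3] = (-3)-4 = -7 → [1, -1, -3, -7, 8, 6, 1]
j=4: vals[4] = (-7)-8 = -15 → [1, -1, -3, -7, -15, 6, 1]
j=5: vals[5] = (-15)-6 = -21 → [1, -1, -3, -7, -15, -21, 1]
j=6: vals[6] = (-21)-1 = -22 → [1, -1, -3, -7, -15, -21, -22]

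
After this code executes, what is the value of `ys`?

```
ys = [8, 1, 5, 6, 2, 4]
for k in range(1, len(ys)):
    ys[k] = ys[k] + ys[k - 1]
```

k=1: ys[1] = 1+8 = 9 → [8, 9, 5, 6, 2, 4]
k=2: ys[2] = 5+9 = 14 → [8, 9, 14, 6, 2, 4]
k=3: ys[3] = 6+14 = 20 → [8, 9, 14, 20, 2, 4]
k=4: ys[4] = 2+20 = 22 → [8, 9, 14, 20, 22, 4]
k=5: ys[5] = 4+22 = 26 → [8, 9, 14, 20, 22, 26]

[8, 9, 14, 20, 22, 26]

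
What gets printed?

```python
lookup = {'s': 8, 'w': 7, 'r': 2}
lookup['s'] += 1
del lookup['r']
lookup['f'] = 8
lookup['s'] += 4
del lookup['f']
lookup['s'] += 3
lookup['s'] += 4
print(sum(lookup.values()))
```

lookup['s'] = 8+1 = 9 → {'s': 9, 'w': 7, 'r': 2}
del 'r' → {'s': 9, 'w': 7}
lookup['f'] = 8 → {'s': 9, 'w': 7, 'f': 8}
lookup['s'] = 9+4 = 13 → {'s': 13, 'w': 7, 'f': 8}
del 'f' → {'s': 13, 'w': 7}
lookup['s'] = 13+3 = 16 → {'s': 16, 'w': 7}
lookup['s'] = 16+4 = 20 → {'s': 20, 'w': 7}
sum of values = 27

27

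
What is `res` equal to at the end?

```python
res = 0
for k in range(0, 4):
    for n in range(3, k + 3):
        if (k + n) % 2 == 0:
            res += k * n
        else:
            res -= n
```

28

k=1,n=3: even sum, res = 0+3 = 3
k=2,n=3: odd sum, res = 3-3 = 0
k=2,n=4: even sum, res = 0+8 = 8
k=3,n=3: even sum, res = 8+9 = 17
k=3,n=4: odd sum, res = 17-4 = 13
k=3,n=5: even sum, res = 13+15 = 28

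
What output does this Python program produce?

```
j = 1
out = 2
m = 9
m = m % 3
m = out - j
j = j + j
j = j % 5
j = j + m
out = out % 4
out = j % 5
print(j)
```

3

m = 9%3 = 0
m = 2-1 = 1
j = 1+1 = 2
j = 2%5 = 2
j = 2+1 = 3
out = 2%4 = 2
out = 3%5 = 3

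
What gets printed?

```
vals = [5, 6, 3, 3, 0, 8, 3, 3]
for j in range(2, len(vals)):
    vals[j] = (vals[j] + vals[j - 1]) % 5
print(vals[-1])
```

1

j=2: vals[2] = (3+6)%5 = 4 → [5, 6, 4, 3, 0, 8, 3, 3]
j=3: vals[3] = (3+4)%5 = 2 → [5, 6, 4, 2, 0, 8, 3, 3]
j=4: vals[4] = (0+2)%5 = 2 → [5, 6, 4, 2, 2, 8, 3, 3]
j=5: vals[5] = (8+2)%5 = 0 → [5, 6, 4, 2, 2, 0, 3, 3]
j=6: vals[6] = (3+0)%5 = 3 → [5, 6, 4, 2, 2, 0, 3, 3]
j=7: vals[7] = (3+3)%5 = 1 → [5, 6, 4, 2, 2, 0, 3, 1]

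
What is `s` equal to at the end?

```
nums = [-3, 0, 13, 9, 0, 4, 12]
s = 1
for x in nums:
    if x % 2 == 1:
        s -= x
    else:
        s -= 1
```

x=-3: odd, s = 1-(-3) = 4
x=0: not odd, s = 4-1 = 3
x=13: odd, s = 3-13 = -10
x=9: odd, s = (-10)-9 = -19
x=0: not odd, s = (-19)-1 = -20
x=4: not odd, s = (-20)-1 = -21
x=12: not odd, s = (-21)-1 = -22

-22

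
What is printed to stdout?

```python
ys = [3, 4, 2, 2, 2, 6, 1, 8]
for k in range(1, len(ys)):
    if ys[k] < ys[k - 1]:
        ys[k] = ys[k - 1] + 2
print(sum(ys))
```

k=1: 4>=3, unchanged → [3, 4, 2, 2, 2, 6, 1, 8]
k=2: 2<4, ys[2] = 4+2 = 6 → [3, 4, 6, 2, 2, 6, 1, 8]
k=3: 2<6, ys[3] = 6+2 = 8 → [3, 4, 6, 8, 2, 6, 1, 8]
k=4: 2<8, ys[4] = 8+2 = 10 → [3, 4, 6, 8, 10, 6, 1, 8]
k=5: 6<10, ys[5] = 10+2 = 12 → [3, 4, 6, 8, 10, 12, 1, 8]
k=6: 1<12, ys[6] = 12+2 = 14 → [3, 4, 6, 8, 10, 12, 14, 8]
k=7: 8<14, ys[7] = 14+2 = 16 → [3, 4, 6, 8, 10, 12, 14, 16]
sum = 73

73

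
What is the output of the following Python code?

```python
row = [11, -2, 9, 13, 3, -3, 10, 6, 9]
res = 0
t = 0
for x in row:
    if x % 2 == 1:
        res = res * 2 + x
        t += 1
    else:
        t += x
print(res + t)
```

x=11: odd, res = 0*2+11 = 11; t=1
x=-2: not odd; t=-1
x=9: odd, res = 11*2+9 = 31; t=0
x=13: odd, res = 31*2+13 = 75; t=1
x=3: odd, res = 75*2+3 = 153; t=2
x=-3: odd, res = 153*2+(-3) = 303; t=3
x=10: not odd; t=13
x=6: not odd; t=19
x=9: odd, res = 303*2+9 = 615; t=20
res+t = 615+20 = 635

635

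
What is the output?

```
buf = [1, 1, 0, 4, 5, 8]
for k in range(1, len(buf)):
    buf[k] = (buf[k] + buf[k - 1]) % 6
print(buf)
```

k=1: buf[1] = (1+1)%6 = 2 → [1, 2, 0, 4, 5, 8]
k=2: buf[2] = (0+2)%6 = 2 → [1, 2, 2, 4, 5, 8]
k=3: buf[3] = (4+2)%6 = 0 → [1, 2, 2, 0, 5, 8]
k=4: buf[4] = (5+0)%6 = 5 → [1, 2, 2, 0, 5, 8]
k=5: buf[5] = (8+5)%6 = 1 → [1, 2, 2, 0, 5, 1]

[1, 2, 2, 0, 5, 1]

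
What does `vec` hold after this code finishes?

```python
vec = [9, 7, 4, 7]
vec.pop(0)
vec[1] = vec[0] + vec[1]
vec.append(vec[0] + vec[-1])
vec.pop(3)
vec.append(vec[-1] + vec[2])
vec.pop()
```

pop(0) removes 9 → [7, 4, 7]
vec[1] = vec[0]+vec[1] = 7+4 = 11 → [7, 11, 7]
append vec[0]+vec[-1] = 7+7 = 14 → [7, 11, 7, 14]
pop(3) removes 14 → [7, 11, 7]
append vec[-1]+vec[2] = 7+7 = 14 → [7, 11, 7, 14]
pop() removes 14 → [7, 11, 7]

[7, 11, 7]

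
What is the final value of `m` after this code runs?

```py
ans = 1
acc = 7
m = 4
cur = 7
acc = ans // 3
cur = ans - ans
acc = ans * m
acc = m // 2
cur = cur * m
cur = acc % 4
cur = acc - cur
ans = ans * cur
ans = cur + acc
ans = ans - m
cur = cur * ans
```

acc = 1//3 = 0
cur = 1-1 = 0
acc = 1*4 = 4
acc = 4//2 = 2
cur = 0*4 = 0
cur = 2%4 = 2
cur = 2-2 = 0
ans = 1*0 = 0
ans = 0+2 = 2
ans = 2-4 = -2
cur = 0*(-2) = 0

4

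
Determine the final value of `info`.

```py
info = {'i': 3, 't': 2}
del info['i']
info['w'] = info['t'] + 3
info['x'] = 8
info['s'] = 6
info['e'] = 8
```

del 'i' → {'t': 2}
info['w'] = info['t']+3 = 5 → {'t': 2, 'w': 5}
info['x'] = 8 → {'t': 2, 'w': 5, 'x': 8}
info['s'] = 6 → {'t': 2, 'w': 5, 'x': 8, 's': 6}
info['e'] = 8 → {'t': 2, 'w': 5, 'x': 8, 's': 6, 'e': 8}

{'t': 2, 'w': 5, 'x': 8, 's': 6, 'e': 8}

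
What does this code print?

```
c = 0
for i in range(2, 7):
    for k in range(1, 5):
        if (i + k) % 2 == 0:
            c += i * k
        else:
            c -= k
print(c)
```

i=2,k=1: odd sum, c = 0-1 = -1
i=2,k=2: even sum, c = (-1)+4 = 3
i=2,k=3: odd sum, c = 3-3 = 0
i=2,k=4: even sum, c = 0+8 = 8
i=3,k=1: even sum, c = 8+3 = 11
i=3,k=2: odd sum, c = 11-2 = 9
i=3,k=3: even sum, c = 9+9 = 18
i=3,k=4: odd sum, c = 18-4 = 14
i=4,k=1: odd sum, c = 14-1 = 13
i=4,k=2: even sum, c = 13+8 = 21
i=4,k=3: odd sum, c = 21-3 = 18
i=4,k=4: even sum, c = 18+16 = 34
i=5,k=1: even sum, c = 34+5 = 39
i=5,k=2: odd sum, c = 39-2 = 37
i=5,k=3: even sum, c = 37+15 = 52
i=5,k=4: odd sum, c = 52-4 = 48
i=6,k=1: odd sum, c = 48-1 = 47
i=6,k=2: even sum, c = 47+12 = 59
i=6,k=3: odd sum, c = 59-3 = 56
i=6,k=4: even sum, c = 56+24 = 80

80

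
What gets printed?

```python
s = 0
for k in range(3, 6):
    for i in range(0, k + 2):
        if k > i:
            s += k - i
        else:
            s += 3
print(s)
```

k=3,i=0: 3>0, s = 0+3 = 3
k=3,i=1: 3>1, s = 3+2 = 5
k=3,i=2: 3>2, s = 5+1 = 6
k=3,i=3: not 3>3, s = 6+3 = 9
k=3,i=4: not 3>4, s = 9+3 = 12
k=4,i=0: 4>0, s = 12+4 = 16
k=4,i=1: 4>1, s = 16+3 = 19
k=4,i=2: 4>2, s = 19+2 = 21
k=4,i=3: 4>3, s = 21+1 = 22
k=4,i=4: not 4>4, s = 22+3 = 25
k=4,i=5: not 4>5, s = 25+3 = 28
k=5,i=0: 5>0, s = 28+5 = 33
k=5,i=1: 5>1, s = 33+4 = 37
k=5,i=2: 5>2, s = 37+3 = 40
k=5,i=3: 5>3, s = 40+2 = 42
k=5,i=4: 5>4, s = 42+1 = 43
k=5,i=5: not 5>5, s = 43+3 = 46
k=5,i=6: not 5>6, s = 46+3 = 49

49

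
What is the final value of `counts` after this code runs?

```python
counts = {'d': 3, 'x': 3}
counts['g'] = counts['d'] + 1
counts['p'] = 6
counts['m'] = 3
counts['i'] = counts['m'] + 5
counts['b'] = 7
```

counts['g'] = counts['d']+1 = 4 → {'d': 3, 'x': 3, 'g': 4}
counts['p'] = 6 → {'d': 3, 'x': 3, 'g': 4, 'p': 6}
counts['m'] = 3 → {'d': 3, 'x': 3, 'g': 4, 'p': 6, 'm': 3}
counts['i'] = counts['m']+5 = 8 → {'d': 3, 'x': 3, 'g': 4, 'p': 6, 'm': 3, 'i': 8}
counts['b'] = 7 → {'d': 3, 'x': 3, 'g': 4, 'p': 6, 'm': 3, 'i': 8, 'b': 7}

{'d': 3, 'x': 3, 'g': 4, 'p': 6, 'm': 3, 'i': 8, 'b': 7}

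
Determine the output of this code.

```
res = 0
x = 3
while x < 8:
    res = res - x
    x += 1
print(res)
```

-25

x=3: res = 0-3 = -3
x=4: res = (-3)-4 = -7
x=5: res = (-7)-5 = -12
x=6: res = (-12)-6 = -18
x=7: res = (-18)-7 = -25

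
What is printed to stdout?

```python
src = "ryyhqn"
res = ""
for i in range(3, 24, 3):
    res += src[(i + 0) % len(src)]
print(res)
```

i=3: add src[3]='h' → 'h'
i=6: add src[0]='r' → 'hr'
i=9: add src[3]='h' → 'hrh'
i=12: add src[0]='r' → 'hrhr'
i=15: add src[3]='h' → 'hrhrh'
i=18: add src[0]='r' → 'hrhrhr'
i=21: add src[3]='h' → 'hrhrhrh'

hrhrhrh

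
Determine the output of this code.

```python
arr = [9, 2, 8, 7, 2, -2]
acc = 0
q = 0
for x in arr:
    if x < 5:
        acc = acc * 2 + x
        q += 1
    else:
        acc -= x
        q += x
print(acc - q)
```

-149

x=9: not <5, acc = 0-9 = -9; q=9
x=2: <5, acc = (-9)*2+2 = -16; q=10
x=8: not <5, acc = (-16)-8 = -24; q=18
x=7: not <5, acc = (-24)-7 = -31; q=25
x=2: <5, acc = (-31)*2+2 = -60; q=26
x=-2: <5, acc = (-60)*2+(-2) = -122; q=27
acc-q = (-122)-27 = -149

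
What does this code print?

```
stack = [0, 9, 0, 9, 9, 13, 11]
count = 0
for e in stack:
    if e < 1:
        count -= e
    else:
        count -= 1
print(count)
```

-5

e=0: <1, count = 0-0 = 0
e=9: not <1, count = 0-1 = -1
e=0: <1, count = (-1)-0 = -1
e=9: not <1, count = (-1)-1 = -2
e=9: not <1, count = (-2)-1 = -3
e=13: not <1, count = (-3)-1 = -4
e=11: not <1, count = (-4)-1 = -5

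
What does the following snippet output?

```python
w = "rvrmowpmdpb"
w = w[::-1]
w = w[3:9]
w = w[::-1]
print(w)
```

rmowpm

reverse → 'bpdmpwomrvr'
slice [3:9] → 'mpwomr'
reverse → 'rmowpm'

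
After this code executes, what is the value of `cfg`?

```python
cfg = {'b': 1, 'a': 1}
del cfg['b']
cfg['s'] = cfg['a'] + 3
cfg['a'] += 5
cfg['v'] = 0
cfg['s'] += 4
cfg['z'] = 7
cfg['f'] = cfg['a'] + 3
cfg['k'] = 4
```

del 'b' → {'a': 1}
cfg['s'] = cfg['a']+3 = 4 → {'a': 1, 's': 4}
cfg['a'] = 1+5 = 6 → {'a': 6, 's': 4}
cfg['v'] = 0 → {'a': 6, 's': 4, 'v': 0}
cfg['s'] = 4+4 = 8 → {'a': 6, 's': 8, 'v': 0}
cfg['z'] = 7 → {'a': 6, 's': 8, 'v': 0, 'z': 7}
cfg['f'] = cfg['a']+3 = 9 → {'a': 6, 's': 8, 'v': 0, 'z': 7, 'f': 9}
cfg['k'] = 4 → {'a': 6, 's': 8, 'v': 0, 'z': 7, 'f': 9, 'k': 4}

{'a': 6, 's': 8, 'v': 0, 'z': 7, 'f': 9, 'k': 4}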